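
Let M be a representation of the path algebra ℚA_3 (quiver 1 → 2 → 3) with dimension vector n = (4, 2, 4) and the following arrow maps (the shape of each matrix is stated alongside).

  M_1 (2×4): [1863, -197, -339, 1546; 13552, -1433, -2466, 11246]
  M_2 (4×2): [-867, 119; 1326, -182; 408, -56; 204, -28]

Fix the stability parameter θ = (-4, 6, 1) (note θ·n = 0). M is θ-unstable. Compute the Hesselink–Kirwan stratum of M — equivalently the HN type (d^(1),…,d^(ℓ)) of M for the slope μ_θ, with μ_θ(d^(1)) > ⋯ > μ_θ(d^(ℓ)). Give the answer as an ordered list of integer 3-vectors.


Via rank(M_{q-1}∘⋯∘M_p): M ≅ I[1,1]^2, I[1,2], I[1,3], I[3,3]^3.
μ_θ-semistable layers: μ^(1)=6; μ^(2)=7/2; μ^(3)=1; μ^(4)=-4

((0, 1, 0); (0, 1, 1); (0, 0, 3); (4, 0, 0))


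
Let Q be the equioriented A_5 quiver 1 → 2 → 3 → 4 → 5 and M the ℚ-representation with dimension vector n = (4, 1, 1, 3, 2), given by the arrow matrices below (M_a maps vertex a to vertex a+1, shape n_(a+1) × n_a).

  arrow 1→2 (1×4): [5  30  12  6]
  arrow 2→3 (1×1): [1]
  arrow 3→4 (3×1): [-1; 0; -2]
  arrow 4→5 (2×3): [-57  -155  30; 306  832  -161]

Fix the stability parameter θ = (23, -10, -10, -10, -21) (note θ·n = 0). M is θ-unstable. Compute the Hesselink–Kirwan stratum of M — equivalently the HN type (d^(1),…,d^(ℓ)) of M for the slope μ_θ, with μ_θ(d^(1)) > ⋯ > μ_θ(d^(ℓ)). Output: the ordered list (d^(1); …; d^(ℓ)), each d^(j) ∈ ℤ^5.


Barcode: M ≅ I[1,1]^3, I[1,5], I[4,4], I[4,5]. HN layers by μ_θ (4 steps, strictly decreasing):
  μ^(1)=23; μ^(2)=-28/5; μ^(3)=-10; μ^(4)=-31/2

((3, 0, 0, 0, 0); (1, 1, 1, 1, 1); (0, 0, 0, 1, 0); (0, 0, 0, 1, 1))


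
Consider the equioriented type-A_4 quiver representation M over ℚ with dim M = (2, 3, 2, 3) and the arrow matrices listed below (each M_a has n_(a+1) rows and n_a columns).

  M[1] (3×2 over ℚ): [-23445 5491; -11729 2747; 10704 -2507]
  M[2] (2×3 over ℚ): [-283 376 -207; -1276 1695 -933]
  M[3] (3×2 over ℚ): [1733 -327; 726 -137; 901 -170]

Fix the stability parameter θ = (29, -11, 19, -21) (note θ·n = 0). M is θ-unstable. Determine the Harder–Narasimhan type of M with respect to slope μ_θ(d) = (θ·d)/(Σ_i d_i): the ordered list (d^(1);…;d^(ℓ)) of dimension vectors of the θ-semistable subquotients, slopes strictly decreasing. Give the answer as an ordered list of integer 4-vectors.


Via rank(M_{q-1}∘⋯∘M_p): M ≅ I[1,4]^2, I[2,2], I[4,4].
μ_θ-semistable layers: μ^(1)=4; μ^(2)=-11; μ^(3)=-21

((2, 2, 2, 2); (0, 1, 0, 0); (0, 0, 0, 1))


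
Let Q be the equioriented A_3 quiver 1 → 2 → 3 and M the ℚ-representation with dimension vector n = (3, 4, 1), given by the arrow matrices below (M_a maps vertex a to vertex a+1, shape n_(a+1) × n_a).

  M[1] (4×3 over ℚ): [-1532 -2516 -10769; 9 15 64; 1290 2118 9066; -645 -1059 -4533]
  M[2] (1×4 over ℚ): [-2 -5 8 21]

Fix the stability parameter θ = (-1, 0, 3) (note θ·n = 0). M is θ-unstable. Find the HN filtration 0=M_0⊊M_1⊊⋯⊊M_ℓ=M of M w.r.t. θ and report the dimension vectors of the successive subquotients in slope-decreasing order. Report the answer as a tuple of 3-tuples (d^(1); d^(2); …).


Interval decomposition of M: I[1,1], I[1,2], I[1,3], I[2,2]^2.
HN type (ℓ=3): μ^(1)=3; μ^(2)=0; μ^(3)=-1

((0, 0, 1); (0, 4, 0); (3, 0, 0))


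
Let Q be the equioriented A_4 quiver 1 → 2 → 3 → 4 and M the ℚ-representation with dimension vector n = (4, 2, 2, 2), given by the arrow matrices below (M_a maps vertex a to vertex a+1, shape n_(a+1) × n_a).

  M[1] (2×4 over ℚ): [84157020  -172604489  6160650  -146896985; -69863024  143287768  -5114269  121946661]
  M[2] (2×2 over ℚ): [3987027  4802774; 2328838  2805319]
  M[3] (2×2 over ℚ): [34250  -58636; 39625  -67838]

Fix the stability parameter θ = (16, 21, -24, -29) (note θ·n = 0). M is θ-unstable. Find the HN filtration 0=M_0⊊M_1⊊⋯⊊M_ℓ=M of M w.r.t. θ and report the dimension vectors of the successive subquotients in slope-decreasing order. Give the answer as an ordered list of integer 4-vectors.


Interval decomposition of M: I[1,1]^2, I[1,3], I[1,4], I[4,4].
HN type (ℓ=4): μ^(1)=16; μ^(2)=13/3; μ^(3)=-4; μ^(4)=-29

((2, 0, 0, 0); (1, 1, 1, 0); (1, 1, 1, 1); (0, 0, 0, 1))


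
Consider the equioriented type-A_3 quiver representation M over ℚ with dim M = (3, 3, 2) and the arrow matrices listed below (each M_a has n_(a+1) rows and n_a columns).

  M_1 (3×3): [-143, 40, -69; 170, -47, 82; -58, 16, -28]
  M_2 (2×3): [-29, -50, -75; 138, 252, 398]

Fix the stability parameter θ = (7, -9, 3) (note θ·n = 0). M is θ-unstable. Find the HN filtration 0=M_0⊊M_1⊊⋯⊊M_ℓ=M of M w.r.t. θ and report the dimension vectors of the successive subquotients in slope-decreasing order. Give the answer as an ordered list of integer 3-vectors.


Via rank(M_{q-1}∘⋯∘M_p): M ≅ I[1,2], I[1,3]^2.
μ_θ-semistable layers: μ^(1)=3; μ^(2)=-1

((0, 0, 2); (3, 3, 0))


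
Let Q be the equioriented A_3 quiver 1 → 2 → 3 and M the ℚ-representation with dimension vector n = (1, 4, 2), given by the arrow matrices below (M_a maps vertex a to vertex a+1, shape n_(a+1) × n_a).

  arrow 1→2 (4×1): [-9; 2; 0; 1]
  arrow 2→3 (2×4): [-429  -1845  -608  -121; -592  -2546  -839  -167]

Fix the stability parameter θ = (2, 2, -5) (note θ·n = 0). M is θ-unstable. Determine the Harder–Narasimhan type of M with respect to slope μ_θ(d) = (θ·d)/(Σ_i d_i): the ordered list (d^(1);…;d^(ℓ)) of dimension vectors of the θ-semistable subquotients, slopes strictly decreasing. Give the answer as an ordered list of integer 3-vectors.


Interval decomposition of M: I[1,3], I[2,2]^2, I[2,3].
HN type (ℓ=3): μ^(1)=2; μ^(2)=-1/3; μ^(3)=-3/2

((0, 2, 0); (1, 1, 1); (0, 1, 1))


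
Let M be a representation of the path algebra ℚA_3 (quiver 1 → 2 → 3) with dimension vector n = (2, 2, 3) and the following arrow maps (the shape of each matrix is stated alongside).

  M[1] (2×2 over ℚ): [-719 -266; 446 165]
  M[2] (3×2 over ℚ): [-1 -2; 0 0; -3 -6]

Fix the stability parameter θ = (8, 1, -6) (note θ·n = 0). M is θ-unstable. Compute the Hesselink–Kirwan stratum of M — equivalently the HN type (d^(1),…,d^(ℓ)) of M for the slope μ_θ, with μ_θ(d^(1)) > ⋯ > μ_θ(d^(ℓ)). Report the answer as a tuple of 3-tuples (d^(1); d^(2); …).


Via rank(M_{q-1}∘⋯∘M_p): M ≅ I[1,2], I[1,3], I[3,3]^2.
μ_θ-semistable layers: μ^(1)=9/2; μ^(2)=1; μ^(3)=-6

((1, 1, 0); (1, 1, 1); (0, 0, 2))


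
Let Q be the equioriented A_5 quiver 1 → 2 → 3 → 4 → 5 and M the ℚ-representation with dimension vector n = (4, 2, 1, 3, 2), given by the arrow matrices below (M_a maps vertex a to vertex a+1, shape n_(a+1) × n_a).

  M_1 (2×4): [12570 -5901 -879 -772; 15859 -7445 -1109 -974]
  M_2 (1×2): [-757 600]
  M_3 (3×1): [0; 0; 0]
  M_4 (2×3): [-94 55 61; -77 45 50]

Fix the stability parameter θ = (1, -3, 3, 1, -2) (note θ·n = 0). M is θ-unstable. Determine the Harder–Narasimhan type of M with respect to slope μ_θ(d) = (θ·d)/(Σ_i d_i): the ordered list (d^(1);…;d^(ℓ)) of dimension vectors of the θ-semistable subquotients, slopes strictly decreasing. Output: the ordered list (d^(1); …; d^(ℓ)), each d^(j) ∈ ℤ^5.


Barcode: M ≅ I[1,1]^2, I[1,2], I[1,3], I[4,4], I[4,5]^2. HN layers by μ_θ (4 steps, strictly decreasing):
  μ^(1)=3; μ^(2)=1; μ^(3)=-1/2; μ^(4)=-1

((0, 0, 1, 0, 0); (2, 0, 0, 1, 0); (0, 0, 0, 2, 2); (2, 2, 0, 0, 0))


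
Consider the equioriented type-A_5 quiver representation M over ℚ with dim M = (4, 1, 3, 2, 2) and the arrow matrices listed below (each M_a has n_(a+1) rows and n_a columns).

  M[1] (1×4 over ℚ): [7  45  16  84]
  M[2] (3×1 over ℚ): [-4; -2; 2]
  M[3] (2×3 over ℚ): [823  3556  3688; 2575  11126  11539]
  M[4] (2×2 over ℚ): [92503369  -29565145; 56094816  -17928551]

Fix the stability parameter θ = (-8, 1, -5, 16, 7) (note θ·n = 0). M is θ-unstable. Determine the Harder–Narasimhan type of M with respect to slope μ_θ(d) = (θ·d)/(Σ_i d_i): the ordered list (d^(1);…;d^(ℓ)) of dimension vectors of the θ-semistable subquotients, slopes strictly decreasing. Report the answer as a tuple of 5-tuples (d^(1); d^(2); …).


Via rank(M_{q-1}∘⋯∘M_p): M ≅ I[1,1]^3, I[1,5], I[3,3], I[3,5].
μ_θ-semistable layers: μ^(1)=23/2; μ^(2)=-2; μ^(3)=-5; μ^(4)=-8

((0, 0, 0, 2, 2); (0, 1, 1, 0, 0); (0, 0, 2, 0, 0); (4, 0, 0, 0, 0))


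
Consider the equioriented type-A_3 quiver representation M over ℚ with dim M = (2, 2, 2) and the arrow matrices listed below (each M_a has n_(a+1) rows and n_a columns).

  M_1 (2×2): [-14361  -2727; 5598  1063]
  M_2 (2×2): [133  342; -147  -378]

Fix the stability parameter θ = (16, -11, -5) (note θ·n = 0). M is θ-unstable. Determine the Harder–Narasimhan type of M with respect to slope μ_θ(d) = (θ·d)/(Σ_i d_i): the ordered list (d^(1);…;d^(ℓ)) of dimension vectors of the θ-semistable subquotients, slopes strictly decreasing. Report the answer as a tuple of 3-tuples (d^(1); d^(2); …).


Interval decomposition of M: I[1,2], I[1,3], I[3,3].
HN type (ℓ=3): μ^(1)=5/2; μ^(2)=0; μ^(3)=-5

((1, 1, 0); (1, 1, 1); (0, 0, 1))


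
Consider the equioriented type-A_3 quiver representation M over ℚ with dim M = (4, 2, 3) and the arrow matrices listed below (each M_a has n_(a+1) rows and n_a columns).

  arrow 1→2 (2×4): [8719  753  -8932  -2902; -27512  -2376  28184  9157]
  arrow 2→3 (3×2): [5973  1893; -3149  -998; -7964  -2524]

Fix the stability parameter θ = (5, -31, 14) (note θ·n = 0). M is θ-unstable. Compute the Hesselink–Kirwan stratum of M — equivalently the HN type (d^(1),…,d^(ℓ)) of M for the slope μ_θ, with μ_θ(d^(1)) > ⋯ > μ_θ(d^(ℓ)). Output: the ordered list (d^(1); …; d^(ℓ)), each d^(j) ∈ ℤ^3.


Via rank(M_{q-1}∘⋯∘M_p): M ≅ I[1,1]^2, I[1,3]^2, I[3,3].
μ_θ-semistable layers: μ^(1)=14; μ^(2)=5; μ^(3)=-13

((0, 0, 3); (2, 0, 0); (2, 2, 0))


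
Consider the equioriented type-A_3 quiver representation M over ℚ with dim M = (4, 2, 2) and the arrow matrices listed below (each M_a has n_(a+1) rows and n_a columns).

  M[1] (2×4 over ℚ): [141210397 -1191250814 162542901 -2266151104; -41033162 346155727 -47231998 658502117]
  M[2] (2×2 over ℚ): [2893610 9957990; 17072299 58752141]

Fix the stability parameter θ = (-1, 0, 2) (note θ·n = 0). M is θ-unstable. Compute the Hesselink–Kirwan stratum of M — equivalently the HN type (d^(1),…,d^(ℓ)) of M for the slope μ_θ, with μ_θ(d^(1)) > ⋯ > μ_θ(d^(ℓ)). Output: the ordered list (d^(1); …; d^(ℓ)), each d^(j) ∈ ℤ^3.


Interval decomposition of M: I[1,1]^2, I[1,2], I[1,3], I[3,3].
HN type (ℓ=3): μ^(1)=2; μ^(2)=0; μ^(3)=-1

((0, 0, 2); (0, 2, 0); (4, 0, 0))


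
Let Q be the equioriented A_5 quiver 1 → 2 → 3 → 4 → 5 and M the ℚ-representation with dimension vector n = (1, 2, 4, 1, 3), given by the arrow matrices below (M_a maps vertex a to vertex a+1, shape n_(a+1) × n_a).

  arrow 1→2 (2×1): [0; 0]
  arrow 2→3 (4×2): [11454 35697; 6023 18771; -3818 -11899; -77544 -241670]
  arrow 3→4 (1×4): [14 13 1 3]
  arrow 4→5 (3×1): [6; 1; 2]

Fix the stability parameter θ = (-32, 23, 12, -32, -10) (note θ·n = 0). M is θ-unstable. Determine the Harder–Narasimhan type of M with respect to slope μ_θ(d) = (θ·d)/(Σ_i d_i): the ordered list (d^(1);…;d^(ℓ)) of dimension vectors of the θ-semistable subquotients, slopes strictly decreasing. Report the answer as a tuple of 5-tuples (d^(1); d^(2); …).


Interval decomposition of M: I[1,1], I[2,3], I[2,5], I[3,3]^2, I[5,5]^2.
HN type (ℓ=5): μ^(1)=35/2; μ^(2)=12; μ^(3)=-7/4; μ^(4)=-10; μ^(5)=-32

((0, 1, 1, 0, 0); (0, 0, 2, 0, 0); (0, 1, 1, 1, 1); (0, 0, 0, 0, 2); (1, 0, 0, 0, 0))


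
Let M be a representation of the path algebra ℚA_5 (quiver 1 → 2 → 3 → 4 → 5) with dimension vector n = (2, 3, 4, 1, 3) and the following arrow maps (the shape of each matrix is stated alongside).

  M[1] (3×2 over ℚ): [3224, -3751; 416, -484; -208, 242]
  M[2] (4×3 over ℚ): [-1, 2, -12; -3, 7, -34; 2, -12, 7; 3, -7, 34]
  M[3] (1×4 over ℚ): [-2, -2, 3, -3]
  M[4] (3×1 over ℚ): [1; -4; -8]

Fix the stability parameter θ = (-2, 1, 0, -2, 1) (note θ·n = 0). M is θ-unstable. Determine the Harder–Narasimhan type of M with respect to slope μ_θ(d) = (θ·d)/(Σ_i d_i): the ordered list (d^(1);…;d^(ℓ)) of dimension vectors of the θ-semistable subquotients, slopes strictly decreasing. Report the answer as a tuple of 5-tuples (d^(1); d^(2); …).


Interval decomposition of M: I[1,1], I[1,5], I[2,3]^2, I[3,3], I[5,5]^2.
HN type (ℓ=5): μ^(1)=1; μ^(2)=1/2; μ^(3)=0; μ^(4)=-1/3; μ^(5)=-2

((0, 0, 0, 0, 3); (0, 2, 2, 0, 0); (0, 0, 1, 0, 0); (0, 1, 1, 1, 0); (2, 0, 0, 0, 0))


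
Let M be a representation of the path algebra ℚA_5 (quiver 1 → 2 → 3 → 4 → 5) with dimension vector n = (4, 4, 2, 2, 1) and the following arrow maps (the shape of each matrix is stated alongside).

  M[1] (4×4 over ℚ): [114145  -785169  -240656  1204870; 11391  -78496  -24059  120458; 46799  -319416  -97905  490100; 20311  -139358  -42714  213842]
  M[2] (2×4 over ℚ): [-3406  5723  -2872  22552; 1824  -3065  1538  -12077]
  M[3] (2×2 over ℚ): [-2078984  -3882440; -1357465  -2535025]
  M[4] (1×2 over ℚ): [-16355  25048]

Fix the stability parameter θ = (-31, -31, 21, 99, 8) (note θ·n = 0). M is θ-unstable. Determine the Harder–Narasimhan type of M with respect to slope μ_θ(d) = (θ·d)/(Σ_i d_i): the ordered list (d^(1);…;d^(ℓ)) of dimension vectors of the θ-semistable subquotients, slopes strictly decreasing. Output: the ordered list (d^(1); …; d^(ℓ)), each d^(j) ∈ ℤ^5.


Interval decomposition of M: I[1,2]^2, I[1,3], I[1,4], I[4,5].
HN type (ℓ=4): μ^(1)=99; μ^(2)=107/2; μ^(3)=21; μ^(4)=-31

((0, 0, 0, 1, 0); (0, 0, 0, 1, 1); (0, 0, 2, 0, 0); (4, 4, 0, 0, 0))


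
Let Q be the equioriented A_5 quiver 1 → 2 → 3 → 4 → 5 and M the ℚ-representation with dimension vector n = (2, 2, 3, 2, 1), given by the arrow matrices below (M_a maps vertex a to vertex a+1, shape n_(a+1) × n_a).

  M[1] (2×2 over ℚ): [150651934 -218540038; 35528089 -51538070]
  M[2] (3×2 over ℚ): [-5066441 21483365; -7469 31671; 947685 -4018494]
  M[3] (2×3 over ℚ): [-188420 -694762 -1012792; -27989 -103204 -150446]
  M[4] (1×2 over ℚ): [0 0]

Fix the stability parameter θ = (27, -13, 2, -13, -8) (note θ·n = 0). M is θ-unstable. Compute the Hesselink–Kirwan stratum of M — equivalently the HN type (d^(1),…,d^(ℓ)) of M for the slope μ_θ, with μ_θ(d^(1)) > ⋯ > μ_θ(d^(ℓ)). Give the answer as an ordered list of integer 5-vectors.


Via rank(M_{q-1}∘⋯∘M_p): M ≅ I[1,3], I[1,4], I[3,4], I[5,5].
μ_θ-semistable layers: μ^(1)=16/3; μ^(2)=3/4; μ^(3)=-11/2; μ^(4)=-8

((1, 1, 1, 0, 0); (1, 1, 1, 1, 0); (0, 0, 1, 1, 0); (0, 0, 0, 0, 1))


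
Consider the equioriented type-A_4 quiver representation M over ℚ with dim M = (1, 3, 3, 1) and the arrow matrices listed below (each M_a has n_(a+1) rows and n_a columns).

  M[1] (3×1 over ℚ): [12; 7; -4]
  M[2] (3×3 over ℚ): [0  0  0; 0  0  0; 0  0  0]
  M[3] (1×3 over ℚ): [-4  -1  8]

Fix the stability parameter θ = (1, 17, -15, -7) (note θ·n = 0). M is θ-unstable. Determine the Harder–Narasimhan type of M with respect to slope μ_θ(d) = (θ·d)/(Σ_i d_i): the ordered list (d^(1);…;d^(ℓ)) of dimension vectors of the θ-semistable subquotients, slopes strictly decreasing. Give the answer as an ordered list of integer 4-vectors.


Barcode: M ≅ I[1,2], I[2,2]^2, I[3,3]^2, I[3,4]. HN layers by μ_θ (4 steps, strictly decreasing):
  μ^(1)=17; μ^(2)=1; μ^(3)=-7; μ^(4)=-15

((0, 3, 0, 0); (1, 0, 0, 0); (0, 0, 0, 1); (0, 0, 3, 0))


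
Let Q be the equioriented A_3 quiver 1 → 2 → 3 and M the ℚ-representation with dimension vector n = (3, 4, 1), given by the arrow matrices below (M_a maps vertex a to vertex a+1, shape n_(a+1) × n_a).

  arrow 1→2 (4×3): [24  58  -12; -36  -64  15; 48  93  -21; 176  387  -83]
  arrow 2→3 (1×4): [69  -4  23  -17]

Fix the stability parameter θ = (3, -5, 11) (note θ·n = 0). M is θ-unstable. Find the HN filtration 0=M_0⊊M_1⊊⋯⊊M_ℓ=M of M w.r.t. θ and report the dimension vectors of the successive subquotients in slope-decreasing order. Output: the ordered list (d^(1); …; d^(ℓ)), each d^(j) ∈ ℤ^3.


Barcode: M ≅ I[1,1], I[1,2], I[1,3], I[2,2]^2. HN layers by μ_θ (4 steps, strictly decreasing):
  μ^(1)=11; μ^(2)=3; μ^(3)=-1; μ^(4)=-5

((0, 0, 1); (1, 0, 0); (2, 2, 0); (0, 2, 0))


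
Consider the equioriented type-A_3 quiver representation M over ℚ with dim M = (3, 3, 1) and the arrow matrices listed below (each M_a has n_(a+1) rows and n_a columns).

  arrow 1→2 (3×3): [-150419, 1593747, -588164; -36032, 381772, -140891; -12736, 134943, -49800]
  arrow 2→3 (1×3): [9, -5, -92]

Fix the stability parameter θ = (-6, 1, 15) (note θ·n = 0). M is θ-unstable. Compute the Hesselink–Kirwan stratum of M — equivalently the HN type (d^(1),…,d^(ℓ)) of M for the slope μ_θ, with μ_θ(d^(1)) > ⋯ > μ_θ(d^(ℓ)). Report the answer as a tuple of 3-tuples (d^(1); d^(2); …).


Barcode: M ≅ I[1,2]^2, I[1,3]. HN layers by μ_θ (3 steps, strictly decreasing):
  μ^(1)=15; μ^(2)=1; μ^(3)=-6

((0, 0, 1); (0, 3, 0); (3, 0, 0))


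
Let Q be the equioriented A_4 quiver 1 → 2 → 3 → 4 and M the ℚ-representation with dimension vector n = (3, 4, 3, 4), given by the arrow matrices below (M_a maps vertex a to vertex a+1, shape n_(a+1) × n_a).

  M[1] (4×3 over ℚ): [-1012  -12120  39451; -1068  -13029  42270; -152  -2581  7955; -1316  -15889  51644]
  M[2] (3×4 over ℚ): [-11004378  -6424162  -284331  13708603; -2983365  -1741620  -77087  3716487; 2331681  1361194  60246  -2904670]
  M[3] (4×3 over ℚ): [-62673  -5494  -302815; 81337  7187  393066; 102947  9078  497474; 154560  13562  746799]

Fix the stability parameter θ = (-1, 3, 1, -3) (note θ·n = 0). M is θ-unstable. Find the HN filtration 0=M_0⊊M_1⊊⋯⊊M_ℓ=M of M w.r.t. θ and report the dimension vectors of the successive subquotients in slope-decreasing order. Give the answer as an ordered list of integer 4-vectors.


Interval decomposition of M: I[1,1], I[1,2], I[1,4], I[2,2], I[2,4], I[3,4], I[4,4].
HN type (ℓ=4): μ^(1)=3; μ^(2)=1/3; μ^(3)=-1; μ^(4)=-3

((0, 2, 0, 0); (0, 2, 2, 2); (3, 0, 1, 1); (0, 0, 0, 1))


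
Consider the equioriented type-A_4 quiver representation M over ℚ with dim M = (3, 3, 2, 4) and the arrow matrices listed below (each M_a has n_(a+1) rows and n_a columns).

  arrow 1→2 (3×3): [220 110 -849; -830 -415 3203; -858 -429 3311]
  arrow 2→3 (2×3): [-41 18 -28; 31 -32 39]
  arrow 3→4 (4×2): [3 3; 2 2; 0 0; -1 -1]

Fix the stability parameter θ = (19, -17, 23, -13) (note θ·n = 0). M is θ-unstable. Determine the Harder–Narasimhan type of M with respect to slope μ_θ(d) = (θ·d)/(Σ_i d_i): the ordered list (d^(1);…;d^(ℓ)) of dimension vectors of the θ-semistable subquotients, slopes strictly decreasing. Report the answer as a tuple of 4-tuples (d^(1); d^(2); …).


Interval decomposition of M: I[1,1], I[1,3], I[1,4], I[2,2], I[4,4]^3.
HN type (ℓ=6): μ^(1)=23; μ^(2)=19; μ^(3)=5; μ^(4)=1; μ^(5)=-13; μ^(6)=-17

((0, 0, 1, 0); (1, 0, 0, 0); (0, 0, 1, 1); (2, 2, 0, 0); (0, 0, 0, 3); (0, 1, 0, 0))


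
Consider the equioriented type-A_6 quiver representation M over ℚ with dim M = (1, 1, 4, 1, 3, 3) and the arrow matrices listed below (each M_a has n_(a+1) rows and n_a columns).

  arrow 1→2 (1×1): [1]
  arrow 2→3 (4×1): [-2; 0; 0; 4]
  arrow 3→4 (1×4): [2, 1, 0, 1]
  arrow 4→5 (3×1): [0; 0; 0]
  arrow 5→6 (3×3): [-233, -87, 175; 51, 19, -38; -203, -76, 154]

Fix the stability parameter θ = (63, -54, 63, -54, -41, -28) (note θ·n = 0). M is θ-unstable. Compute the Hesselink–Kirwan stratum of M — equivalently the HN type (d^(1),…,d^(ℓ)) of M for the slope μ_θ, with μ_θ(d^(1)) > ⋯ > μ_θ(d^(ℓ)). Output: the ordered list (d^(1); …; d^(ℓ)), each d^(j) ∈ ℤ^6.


Via rank(M_{q-1}∘⋯∘M_p): M ≅ I[1,3], I[3,3]^2, I[3,4], I[5,6]^3.
μ_θ-semistable layers: μ^(1)=63; μ^(2)=9/2; μ^(3)=-28; μ^(4)=-41

((0, 0, 3, 0, 0, 0); (1, 1, 1, 1, 0, 0); (0, 0, 0, 0, 0, 3); (0, 0, 0, 0, 3, 0))


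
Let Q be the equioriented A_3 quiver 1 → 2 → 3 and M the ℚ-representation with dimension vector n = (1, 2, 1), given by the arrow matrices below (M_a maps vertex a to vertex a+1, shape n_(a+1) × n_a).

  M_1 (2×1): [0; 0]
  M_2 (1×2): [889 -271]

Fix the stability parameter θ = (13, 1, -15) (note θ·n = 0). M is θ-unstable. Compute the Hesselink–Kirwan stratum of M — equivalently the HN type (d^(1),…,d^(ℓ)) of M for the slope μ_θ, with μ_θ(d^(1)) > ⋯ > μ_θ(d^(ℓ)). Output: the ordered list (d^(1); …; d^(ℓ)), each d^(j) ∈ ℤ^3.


Barcode: M ≅ I[1,1], I[2,2], I[2,3]. HN layers by μ_θ (3 steps, strictly decreasing):
  μ^(1)=13; μ^(2)=1; μ^(3)=-7

((1, 0, 0); (0, 1, 0); (0, 1, 1))


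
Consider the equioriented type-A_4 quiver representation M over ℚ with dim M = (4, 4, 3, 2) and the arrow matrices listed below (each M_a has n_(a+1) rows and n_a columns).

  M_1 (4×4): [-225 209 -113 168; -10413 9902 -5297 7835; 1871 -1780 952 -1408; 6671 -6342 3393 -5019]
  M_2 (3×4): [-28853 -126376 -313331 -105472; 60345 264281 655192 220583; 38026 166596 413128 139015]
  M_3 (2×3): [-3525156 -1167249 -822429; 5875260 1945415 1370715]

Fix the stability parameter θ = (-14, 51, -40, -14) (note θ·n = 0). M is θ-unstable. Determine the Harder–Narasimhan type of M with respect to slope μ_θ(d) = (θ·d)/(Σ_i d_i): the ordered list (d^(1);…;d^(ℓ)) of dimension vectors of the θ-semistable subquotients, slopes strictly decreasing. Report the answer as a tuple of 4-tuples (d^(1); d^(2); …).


Barcode: M ≅ I[1,1], I[1,3]^2, I[1,4], I[2,2], I[4,4]. HN layers by μ_θ (4 steps, strictly decreasing):
  μ^(1)=51; μ^(2)=11/2; μ^(3)=-1; μ^(4)=-14

((0, 1, 0, 0); (0, 2, 2, 0); (0, 1, 1, 1); (4, 0, 0, 1))


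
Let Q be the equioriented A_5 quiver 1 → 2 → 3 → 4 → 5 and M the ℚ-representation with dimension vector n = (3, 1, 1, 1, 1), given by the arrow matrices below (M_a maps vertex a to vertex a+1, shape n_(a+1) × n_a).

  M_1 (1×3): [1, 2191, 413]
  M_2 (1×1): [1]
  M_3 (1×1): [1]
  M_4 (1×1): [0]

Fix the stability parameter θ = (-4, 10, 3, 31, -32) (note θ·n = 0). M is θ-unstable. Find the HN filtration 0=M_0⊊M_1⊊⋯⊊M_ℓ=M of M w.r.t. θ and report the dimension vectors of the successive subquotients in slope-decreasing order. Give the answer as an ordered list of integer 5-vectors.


Via rank(M_{q-1}∘⋯∘M_p): M ≅ I[1,1]^2, I[1,4], I[5,5].
μ_θ-semistable layers: μ^(1)=31; μ^(2)=13/2; μ^(3)=-4; μ^(4)=-32

((0, 0, 0, 1, 0); (0, 1, 1, 0, 0); (3, 0, 0, 0, 0); (0, 0, 0, 0, 1))


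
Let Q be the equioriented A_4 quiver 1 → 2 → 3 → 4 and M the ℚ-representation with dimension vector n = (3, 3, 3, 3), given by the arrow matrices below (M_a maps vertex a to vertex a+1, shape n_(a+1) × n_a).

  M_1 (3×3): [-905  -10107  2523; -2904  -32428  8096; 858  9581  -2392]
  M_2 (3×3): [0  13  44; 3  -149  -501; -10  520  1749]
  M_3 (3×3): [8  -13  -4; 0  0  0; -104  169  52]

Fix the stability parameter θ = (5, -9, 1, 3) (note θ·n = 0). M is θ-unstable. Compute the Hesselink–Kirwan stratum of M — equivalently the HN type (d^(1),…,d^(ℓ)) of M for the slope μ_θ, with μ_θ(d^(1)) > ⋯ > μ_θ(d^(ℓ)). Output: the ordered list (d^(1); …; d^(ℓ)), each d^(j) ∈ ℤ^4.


Via rank(M_{q-1}∘⋯∘M_p): M ≅ I[1,1], I[1,3], I[1,4], I[2,3], I[4,4]^2.
μ_θ-semistable layers: μ^(1)=5; μ^(2)=3; μ^(3)=1; μ^(4)=-2; μ^(5)=-9

((1, 0, 0, 0); (0, 0, 0, 3); (0, 0, 3, 0); (2, 2, 0, 0); (0, 1, 0, 0))


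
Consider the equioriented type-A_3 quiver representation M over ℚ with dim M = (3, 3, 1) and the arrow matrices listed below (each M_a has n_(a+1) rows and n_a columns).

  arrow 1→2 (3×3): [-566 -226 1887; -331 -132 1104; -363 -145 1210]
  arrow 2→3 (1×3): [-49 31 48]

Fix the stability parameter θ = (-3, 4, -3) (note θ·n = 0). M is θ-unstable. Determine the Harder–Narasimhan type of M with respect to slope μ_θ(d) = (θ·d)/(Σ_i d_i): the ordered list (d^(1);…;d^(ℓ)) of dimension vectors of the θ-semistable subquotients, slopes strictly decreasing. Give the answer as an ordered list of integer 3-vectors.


Via rank(M_{q-1}∘⋯∘M_p): M ≅ I[1,2]^2, I[1,3].
μ_θ-semistable layers: μ^(1)=4; μ^(2)=1/2; μ^(3)=-3

((0, 2, 0); (0, 1, 1); (3, 0, 0))


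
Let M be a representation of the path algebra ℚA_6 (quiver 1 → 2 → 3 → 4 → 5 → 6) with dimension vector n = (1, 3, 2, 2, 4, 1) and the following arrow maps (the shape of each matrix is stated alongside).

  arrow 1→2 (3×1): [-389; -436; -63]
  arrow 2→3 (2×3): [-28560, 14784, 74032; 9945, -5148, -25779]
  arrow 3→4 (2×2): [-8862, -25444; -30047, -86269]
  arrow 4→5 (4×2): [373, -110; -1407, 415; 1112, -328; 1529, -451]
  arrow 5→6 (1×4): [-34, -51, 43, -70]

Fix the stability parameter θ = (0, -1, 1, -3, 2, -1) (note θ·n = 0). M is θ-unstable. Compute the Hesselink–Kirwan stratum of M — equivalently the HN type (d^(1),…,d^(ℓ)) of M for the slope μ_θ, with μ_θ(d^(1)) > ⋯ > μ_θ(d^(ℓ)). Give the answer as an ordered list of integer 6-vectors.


Barcode: M ≅ I[1,2], I[2,2], I[2,6], I[3,5], I[5,5]^2. HN layers by μ_θ (4 steps, strictly decreasing):
  μ^(1)=2; μ^(2)=1/2; μ^(3)=-1/2; μ^(4)=-1

((0, 0, 0, 0, 3, 0); (0, 0, 0, 0, 1, 1); (1, 1, 0, 0, 0, 0); (0, 2, 2, 2, 0, 0))


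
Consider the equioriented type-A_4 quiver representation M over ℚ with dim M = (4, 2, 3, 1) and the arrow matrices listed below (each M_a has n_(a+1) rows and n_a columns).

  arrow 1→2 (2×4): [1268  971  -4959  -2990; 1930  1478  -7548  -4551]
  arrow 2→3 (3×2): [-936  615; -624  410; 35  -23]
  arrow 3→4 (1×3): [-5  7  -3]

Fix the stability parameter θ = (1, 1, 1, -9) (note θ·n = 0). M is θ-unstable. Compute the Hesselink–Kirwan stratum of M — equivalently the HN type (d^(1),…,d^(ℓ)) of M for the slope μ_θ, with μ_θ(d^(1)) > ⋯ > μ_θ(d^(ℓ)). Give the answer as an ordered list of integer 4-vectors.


Interval decomposition of M: I[1,1]^2, I[1,3], I[1,4], I[3,3].
HN type (ℓ=2): μ^(1)=1; μ^(2)=-3/2

((3, 1, 2, 0); (1, 1, 1, 1))


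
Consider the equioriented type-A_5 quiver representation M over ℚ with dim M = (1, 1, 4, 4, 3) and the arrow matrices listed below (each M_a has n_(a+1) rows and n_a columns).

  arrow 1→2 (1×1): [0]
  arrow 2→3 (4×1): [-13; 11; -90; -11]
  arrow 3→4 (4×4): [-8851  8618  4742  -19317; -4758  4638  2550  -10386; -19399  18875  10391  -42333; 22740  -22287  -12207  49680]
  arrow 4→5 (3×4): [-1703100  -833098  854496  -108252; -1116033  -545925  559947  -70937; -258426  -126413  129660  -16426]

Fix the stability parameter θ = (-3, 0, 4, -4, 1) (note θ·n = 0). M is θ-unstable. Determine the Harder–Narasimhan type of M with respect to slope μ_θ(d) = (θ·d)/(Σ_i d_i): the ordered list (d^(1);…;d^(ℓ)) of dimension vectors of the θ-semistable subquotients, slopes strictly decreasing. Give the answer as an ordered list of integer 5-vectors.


Interval decomposition of M: I[1,1], I[2,4], I[3,3]^2, I[3,4], I[4,5]^2, I[5,5].
HN type (ℓ=5): μ^(1)=4; μ^(2)=1; μ^(3)=0; μ^(4)=-3; μ^(5)=-4

((0, 0, 2, 0, 0); (0, 0, 0, 0, 3); (0, 1, 2, 2, 0); (1, 0, 0, 0, 0); (0, 0, 0, 2, 0))


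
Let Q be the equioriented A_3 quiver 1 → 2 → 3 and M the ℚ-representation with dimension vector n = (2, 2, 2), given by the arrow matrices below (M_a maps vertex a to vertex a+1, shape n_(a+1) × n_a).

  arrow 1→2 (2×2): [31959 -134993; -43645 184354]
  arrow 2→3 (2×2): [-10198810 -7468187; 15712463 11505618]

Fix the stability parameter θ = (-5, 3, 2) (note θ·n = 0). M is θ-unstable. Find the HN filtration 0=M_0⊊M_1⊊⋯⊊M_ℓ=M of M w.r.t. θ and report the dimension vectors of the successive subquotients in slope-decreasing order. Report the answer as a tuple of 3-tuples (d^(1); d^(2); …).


Barcode: M ≅ I[1,3]^2. HN layers by μ_θ (2 steps, strictly decreasing):
  μ^(1)=5/2; μ^(2)=-5

((0, 2, 2); (2, 0, 0))


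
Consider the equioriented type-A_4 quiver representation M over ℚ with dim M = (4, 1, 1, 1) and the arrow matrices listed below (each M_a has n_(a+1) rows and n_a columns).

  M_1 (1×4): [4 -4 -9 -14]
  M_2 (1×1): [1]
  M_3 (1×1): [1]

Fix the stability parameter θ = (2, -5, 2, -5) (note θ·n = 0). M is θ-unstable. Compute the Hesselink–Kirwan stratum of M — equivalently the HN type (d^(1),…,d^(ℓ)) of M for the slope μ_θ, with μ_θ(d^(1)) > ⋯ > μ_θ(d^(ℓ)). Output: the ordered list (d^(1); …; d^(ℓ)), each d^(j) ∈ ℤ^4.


Barcode: M ≅ I[1,1]^3, I[1,4]. HN layers by μ_θ (2 steps, strictly decreasing):
  μ^(1)=2; μ^(2)=-3/2

((3, 0, 0, 0); (1, 1, 1, 1))


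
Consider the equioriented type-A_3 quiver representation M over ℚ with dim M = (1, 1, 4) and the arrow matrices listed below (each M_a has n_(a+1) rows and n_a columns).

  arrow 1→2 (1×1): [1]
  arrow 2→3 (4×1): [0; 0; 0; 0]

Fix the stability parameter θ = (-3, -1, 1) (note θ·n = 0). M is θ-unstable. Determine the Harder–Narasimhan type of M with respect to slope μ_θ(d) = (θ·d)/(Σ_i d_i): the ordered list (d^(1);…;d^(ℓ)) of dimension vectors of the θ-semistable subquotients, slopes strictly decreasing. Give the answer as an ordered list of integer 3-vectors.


Via rank(M_{q-1}∘⋯∘M_p): M ≅ I[1,2], I[3,3]^4.
μ_θ-semistable layers: μ^(1)=1; μ^(2)=-1; μ^(3)=-3

((0, 0, 4); (0, 1, 0); (1, 0, 0))


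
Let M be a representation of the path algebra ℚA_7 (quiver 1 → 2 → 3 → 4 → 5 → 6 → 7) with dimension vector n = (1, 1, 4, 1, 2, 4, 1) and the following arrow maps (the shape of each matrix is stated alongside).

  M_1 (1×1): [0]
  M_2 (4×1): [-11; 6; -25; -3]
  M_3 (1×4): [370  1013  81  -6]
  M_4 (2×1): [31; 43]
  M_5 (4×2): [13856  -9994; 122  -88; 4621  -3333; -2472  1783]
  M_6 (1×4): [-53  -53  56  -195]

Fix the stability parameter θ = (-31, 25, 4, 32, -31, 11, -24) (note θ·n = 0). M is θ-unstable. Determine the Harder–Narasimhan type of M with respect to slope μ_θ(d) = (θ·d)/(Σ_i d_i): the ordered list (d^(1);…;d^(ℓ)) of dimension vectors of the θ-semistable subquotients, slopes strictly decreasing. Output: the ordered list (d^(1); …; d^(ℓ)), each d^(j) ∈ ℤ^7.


Interval decomposition of M: I[1,1], I[2,7], I[3,3]^3, I[5,6], I[6,6]^2.
HN type (ℓ=4): μ^(1)=11; μ^(2)=4; μ^(3)=17/6; μ^(4)=-31

((0, 0, 0, 0, 0, 3, 0); (0, 0, 3, 0, 0, 0, 0); (0, 1, 1, 1, 1, 1, 1); (1, 0, 0, 0, 1, 0, 0))


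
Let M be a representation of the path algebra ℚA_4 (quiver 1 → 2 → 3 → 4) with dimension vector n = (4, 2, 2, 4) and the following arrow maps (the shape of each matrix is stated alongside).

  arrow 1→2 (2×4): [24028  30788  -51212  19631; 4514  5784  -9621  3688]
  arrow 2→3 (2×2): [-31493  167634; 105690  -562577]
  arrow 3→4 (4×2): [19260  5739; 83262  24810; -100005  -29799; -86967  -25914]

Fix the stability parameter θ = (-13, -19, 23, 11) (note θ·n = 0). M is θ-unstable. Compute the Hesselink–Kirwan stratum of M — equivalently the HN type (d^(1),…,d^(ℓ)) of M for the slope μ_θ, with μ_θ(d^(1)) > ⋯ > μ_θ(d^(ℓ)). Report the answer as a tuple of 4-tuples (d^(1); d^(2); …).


Via rank(M_{q-1}∘⋯∘M_p): M ≅ I[1,1]^2, I[1,4]^2, I[4,4]^2.
μ_θ-semistable layers: μ^(1)=17; μ^(2)=11; μ^(3)=-13; μ^(4)=-16

((0, 0, 2, 2); (0, 0, 0, 2); (2, 0, 0, 0); (2, 2, 0, 0))


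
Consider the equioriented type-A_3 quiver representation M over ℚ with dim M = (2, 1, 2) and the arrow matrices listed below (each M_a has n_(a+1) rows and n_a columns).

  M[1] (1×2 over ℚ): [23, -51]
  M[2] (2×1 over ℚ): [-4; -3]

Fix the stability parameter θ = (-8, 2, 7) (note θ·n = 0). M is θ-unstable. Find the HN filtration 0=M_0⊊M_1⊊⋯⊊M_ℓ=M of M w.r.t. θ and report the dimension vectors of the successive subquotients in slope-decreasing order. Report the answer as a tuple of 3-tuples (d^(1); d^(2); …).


Interval decomposition of M: I[1,1], I[1,3], I[3,3].
HN type (ℓ=3): μ^(1)=7; μ^(2)=2; μ^(3)=-8

((0, 0, 2); (0, 1, 0); (2, 0, 0))


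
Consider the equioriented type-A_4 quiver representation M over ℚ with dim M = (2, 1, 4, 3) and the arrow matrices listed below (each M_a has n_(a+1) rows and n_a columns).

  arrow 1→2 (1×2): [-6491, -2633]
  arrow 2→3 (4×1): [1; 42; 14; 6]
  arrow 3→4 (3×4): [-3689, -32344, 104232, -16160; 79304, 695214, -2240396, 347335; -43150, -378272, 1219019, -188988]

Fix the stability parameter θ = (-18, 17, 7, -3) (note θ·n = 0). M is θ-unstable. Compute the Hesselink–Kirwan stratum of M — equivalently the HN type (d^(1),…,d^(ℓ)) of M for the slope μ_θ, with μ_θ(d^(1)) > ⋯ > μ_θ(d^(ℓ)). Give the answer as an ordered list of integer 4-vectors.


Interval decomposition of M: I[1,1], I[1,4], I[3,3], I[3,4]^2.
HN type (ℓ=3): μ^(1)=7; μ^(2)=2; μ^(3)=-18

((0, 1, 2, 1); (0, 0, 2, 2); (2, 0, 0, 0))


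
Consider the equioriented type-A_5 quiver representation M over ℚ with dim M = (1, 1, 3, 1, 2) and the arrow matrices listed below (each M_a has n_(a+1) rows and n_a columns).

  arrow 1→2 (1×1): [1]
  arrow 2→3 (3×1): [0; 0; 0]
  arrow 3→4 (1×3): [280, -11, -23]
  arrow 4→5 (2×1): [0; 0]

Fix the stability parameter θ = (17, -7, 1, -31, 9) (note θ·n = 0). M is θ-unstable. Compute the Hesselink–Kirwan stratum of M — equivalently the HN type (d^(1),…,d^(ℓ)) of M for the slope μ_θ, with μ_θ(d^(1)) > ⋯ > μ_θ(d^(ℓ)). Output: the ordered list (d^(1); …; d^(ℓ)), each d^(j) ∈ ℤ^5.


Via rank(M_{q-1}∘⋯∘M_p): M ≅ I[1,2], I[3,3]^2, I[3,4], I[5,5]^2.
μ_θ-semistable layers: μ^(1)=9; μ^(2)=5; μ^(3)=1; μ^(4)=-15

((0, 0, 0, 0, 2); (1, 1, 0, 0, 0); (0, 0, 2, 0, 0); (0, 0, 1, 1, 0))


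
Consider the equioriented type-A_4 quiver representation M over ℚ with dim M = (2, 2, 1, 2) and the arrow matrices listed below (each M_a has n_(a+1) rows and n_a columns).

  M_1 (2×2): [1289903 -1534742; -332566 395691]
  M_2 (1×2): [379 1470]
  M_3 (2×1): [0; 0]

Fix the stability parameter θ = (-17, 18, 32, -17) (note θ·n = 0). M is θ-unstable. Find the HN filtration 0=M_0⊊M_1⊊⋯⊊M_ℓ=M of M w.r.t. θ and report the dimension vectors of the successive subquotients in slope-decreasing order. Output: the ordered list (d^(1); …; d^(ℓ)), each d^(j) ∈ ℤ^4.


Interval decomposition of M: I[1,2], I[1,3], I[4,4]^2.
HN type (ℓ=3): μ^(1)=32; μ^(2)=18; μ^(3)=-17

((0, 0, 1, 0); (0, 2, 0, 0); (2, 0, 0, 2))


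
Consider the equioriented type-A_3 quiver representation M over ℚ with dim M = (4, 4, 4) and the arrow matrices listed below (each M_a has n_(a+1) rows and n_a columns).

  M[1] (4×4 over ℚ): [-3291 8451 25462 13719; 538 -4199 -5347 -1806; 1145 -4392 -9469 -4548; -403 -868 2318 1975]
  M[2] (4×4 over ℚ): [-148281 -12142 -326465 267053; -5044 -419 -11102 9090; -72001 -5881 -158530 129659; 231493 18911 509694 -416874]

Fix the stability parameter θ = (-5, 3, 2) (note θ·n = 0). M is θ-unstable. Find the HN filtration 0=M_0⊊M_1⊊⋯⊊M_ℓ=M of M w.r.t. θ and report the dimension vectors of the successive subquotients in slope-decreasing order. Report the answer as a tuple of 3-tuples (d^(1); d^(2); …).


Interval decomposition of M: I[1,3]^4.
HN type (ℓ=2): μ^(1)=5/2; μ^(2)=-5

((0, 4, 4); (4, 0, 0))


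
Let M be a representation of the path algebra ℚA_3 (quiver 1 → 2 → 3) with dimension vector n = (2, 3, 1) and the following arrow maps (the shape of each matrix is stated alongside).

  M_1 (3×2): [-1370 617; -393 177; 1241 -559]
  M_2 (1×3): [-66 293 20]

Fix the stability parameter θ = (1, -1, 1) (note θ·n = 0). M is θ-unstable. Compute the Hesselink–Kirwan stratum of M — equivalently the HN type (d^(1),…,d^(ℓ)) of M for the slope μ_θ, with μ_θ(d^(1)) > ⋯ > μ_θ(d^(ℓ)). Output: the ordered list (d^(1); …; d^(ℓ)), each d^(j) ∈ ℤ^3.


Barcode: M ≅ I[1,2], I[1,3], I[2,2]. HN layers by μ_θ (3 steps, strictly decreasing):
  μ^(1)=1; μ^(2)=0; μ^(3)=-1

((0, 0, 1); (2, 2, 0); (0, 1, 0))


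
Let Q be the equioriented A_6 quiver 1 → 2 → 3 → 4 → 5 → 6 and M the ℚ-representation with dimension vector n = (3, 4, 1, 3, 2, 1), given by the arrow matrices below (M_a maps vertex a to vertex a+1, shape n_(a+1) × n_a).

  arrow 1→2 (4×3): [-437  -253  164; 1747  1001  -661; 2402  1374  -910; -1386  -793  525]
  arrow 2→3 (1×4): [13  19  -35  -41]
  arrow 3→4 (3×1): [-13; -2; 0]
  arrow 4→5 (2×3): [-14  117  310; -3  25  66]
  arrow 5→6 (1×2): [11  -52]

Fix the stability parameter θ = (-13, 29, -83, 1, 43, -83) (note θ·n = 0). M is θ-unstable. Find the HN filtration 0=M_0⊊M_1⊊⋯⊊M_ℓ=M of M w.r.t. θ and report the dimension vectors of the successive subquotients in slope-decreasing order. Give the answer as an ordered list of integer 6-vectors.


Barcode: M ≅ I[1,2]^2, I[1,5], I[2,2], I[4,4], I[4,6]. HN layers by μ_θ (5 steps, strictly decreasing):
  μ^(1)=43; μ^(2)=29; μ^(3)=1; μ^(4)=-13; μ^(5)=-67/3

((0, 0, 0, 0, 1, 0); (0, 3, 0, 0, 0, 0); (0, 0, 0, 2, 0, 0); (2, 0, 0, 1, 1, 1); (1, 1, 1, 0, 0, 0))


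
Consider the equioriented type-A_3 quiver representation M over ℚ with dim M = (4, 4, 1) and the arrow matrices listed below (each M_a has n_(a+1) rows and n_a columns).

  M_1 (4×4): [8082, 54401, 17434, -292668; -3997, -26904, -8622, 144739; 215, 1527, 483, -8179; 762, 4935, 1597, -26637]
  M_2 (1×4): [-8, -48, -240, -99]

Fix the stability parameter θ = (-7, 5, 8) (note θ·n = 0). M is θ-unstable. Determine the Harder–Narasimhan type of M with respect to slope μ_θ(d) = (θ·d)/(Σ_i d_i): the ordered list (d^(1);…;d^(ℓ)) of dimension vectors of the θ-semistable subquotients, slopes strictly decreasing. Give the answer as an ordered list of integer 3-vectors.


Interval decomposition of M: I[1,2]^3, I[1,3].
HN type (ℓ=3): μ^(1)=8; μ^(2)=5; μ^(3)=-7

((0, 0, 1); (0, 4, 0); (4, 0, 0))


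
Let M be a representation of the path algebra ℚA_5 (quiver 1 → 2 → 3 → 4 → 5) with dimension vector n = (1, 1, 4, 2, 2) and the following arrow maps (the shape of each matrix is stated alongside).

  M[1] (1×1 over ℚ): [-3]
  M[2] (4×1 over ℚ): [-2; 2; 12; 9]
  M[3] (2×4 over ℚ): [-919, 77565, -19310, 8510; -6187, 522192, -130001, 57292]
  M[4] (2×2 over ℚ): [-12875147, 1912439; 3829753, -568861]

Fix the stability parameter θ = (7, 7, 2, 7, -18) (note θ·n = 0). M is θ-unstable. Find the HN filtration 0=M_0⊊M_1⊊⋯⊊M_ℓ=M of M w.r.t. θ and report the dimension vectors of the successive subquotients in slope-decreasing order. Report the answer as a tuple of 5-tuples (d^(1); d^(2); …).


Via rank(M_{q-1}∘⋯∘M_p): M ≅ I[1,4], I[3,3]^2, I[3,5], I[5,5].
μ_θ-semistable layers: μ^(1)=7; μ^(2)=16/3; μ^(3)=2; μ^(4)=-3; μ^(5)=-18

((0, 0, 0, 1, 0); (1, 1, 1, 0, 0); (0, 0, 2, 0, 0); (0, 0, 1, 1, 1); (0, 0, 0, 0, 1))


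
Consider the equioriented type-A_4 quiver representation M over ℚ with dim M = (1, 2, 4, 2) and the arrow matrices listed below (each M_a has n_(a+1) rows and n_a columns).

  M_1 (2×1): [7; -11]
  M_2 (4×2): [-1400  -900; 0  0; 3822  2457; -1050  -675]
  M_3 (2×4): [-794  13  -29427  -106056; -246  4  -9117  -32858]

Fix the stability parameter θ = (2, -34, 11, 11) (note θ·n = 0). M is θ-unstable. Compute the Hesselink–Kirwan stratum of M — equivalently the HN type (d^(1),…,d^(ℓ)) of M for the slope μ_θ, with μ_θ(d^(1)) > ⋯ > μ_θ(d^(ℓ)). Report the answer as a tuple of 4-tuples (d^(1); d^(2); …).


Via rank(M_{q-1}∘⋯∘M_p): M ≅ I[1,4], I[2,2], I[3,3]^2, I[3,4].
μ_θ-semistable layers: μ^(1)=11; μ^(2)=-16; μ^(3)=-34

((0, 0, 4, 2); (1, 1, 0, 0); (0, 1, 0, 0))
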